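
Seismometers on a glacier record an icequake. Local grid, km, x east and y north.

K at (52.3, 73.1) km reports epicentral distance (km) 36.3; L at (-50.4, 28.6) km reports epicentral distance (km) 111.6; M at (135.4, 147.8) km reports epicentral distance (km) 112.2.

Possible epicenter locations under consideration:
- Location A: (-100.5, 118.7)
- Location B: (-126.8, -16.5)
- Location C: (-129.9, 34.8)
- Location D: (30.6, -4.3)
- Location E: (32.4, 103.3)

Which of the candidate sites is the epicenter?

For each candidate, compare |candidate − station| to the reported distance:
Location A: residuals K 123.2, L 8.5, M 125.5 → max 125.5 km
Location B: residuals K 164.0, L 22.9, M 197.2 → max 197.2 km
Location C: residuals K 149.9, L 31.9, M 176.2 → max 176.2 km
Location D: residuals K 44.1, L 24.2, M 72.5 → max 72.5 km
Location E: residuals K 0.1, L 0.1, M 0.0 → max 0.1 km
Only Location E has all residuals ≈ 0.

Location E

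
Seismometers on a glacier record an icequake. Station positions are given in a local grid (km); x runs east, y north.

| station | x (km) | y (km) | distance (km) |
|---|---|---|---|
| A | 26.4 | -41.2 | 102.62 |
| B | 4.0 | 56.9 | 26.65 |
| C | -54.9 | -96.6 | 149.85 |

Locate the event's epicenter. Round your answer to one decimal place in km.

Circle about each station: (x − 26.4)² + (y + 41.2)² = 102.62²; (x − 4.0)² + (y − 56.9)² = 26.65²; (x + 54.9)² + (y + 96.6)² = 149.85².
Subtracting the A equation from the B and C equations removes the quadratic terms:
-44.8 x + 196.2 y = 10679.85
-162.6 x − 110.8 y = -1972.99
Solving the 2×2 system: x ≈ -21.6, y ≈ 49.5 km.

-21.6 km east, 49.5 km north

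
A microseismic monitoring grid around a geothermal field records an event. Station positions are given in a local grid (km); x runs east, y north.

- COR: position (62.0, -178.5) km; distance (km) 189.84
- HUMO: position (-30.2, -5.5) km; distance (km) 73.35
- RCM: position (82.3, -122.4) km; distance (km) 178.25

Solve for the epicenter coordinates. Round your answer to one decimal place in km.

Circle about each station: (x − 62.0)² + (y + 178.5)² = 189.84²; (x + 30.2)² + (y + 5.5)² = 73.35²; (x − 82.3)² + (y + 122.4)² = 178.25².
Subtracting the COR equation from the HUMO and RCM equations removes the quadratic terms:
-184.4 x + 346.0 y = -4104.96
40.6 x + 112.2 y = -9685.04
Solving the 2×2 system: x ≈ -83.2, y ≈ -56.2 km.

x ≈ -83.2 km, y ≈ -56.2 km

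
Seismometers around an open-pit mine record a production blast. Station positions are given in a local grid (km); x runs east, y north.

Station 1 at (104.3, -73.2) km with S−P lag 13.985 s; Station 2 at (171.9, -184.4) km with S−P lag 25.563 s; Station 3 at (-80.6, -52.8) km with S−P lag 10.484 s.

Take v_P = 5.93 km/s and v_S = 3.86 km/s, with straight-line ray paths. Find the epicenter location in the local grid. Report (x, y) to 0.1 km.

-5.6 km east, 35.6 km north

Distance from S−P lag: d = Δt · v_P v_S / (v_P − v_S) = Δt · (5.93·3.86)/(5.93−3.86) ≈ 11.0579·Δt.
So d_Station 1 = 154.64, d_Station 2 = 282.67, d_Station 3 = 115.93 km.
Circle about each station: (x − 104.3)² + (y + 73.2)² = 154.64²; (x − 171.9)² + (y + 184.4)² = 282.67²; (x + 80.6)² + (y + 52.8)² = 115.93².
Subtracting the Station 1 equation from the Station 2 and Station 3 equations removes the quadratic terms:
135.2 x − 222.4 y = -8672.56
-369.8 x + 40.8 y = 3521.23
Solving the 2×2 system: x ≈ -5.6, y ≈ 35.6 km.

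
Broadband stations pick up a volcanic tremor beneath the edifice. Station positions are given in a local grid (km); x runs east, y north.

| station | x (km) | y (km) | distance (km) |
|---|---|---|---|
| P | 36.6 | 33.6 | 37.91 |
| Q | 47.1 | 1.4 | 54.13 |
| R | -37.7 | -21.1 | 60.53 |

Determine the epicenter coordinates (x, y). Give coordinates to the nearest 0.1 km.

Circle about each station: (x − 36.6)² + (y − 33.6)² = 37.91²; (x − 47.1)² + (y − 1.4)² = 54.13²; (x + 37.7)² + (y + 21.1)² = 60.53².
Subtracting the P equation from the Q and R equations removes the quadratic terms:
21.0 x − 64.4 y = -1741.04
-148.6 x − 109.4 y = -2828.73
Solving the 2×2 system: x ≈ -0.7, y ≈ 26.8 km.
Check against P (with the unrounded x, y): √((x − 36.6)²+(y − 33.6)²) = 37.91 ≈ 37.91 km. ✓

-0.7 km east, 26.8 km north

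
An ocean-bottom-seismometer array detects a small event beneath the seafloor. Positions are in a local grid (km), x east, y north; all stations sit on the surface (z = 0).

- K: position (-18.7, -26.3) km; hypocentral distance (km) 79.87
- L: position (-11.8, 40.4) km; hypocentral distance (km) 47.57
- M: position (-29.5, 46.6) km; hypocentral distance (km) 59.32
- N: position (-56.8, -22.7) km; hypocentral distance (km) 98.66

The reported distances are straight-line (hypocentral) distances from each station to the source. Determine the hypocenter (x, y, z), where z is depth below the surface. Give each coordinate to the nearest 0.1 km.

x ≈ 11.9 km, y ≈ 35.1 km, depth ≈ 40.9 km

Each station gives a sphere (x−x_i)² + (y−y_i)² + z² = d_i² (stations at z=0).
Subtracting the K sphere from L and M: z² cancels, leaving linear equations in x and y:
13.8 x + 133.4 y = 4846.33
-21.6 x + 145.8 y = 4860.78
Solving: x ≈ 11.887, y ≈ 35.100 km (keep extra digits for the depth step; rounded: 11.9, 35.1).
Then from the K sphere: z² = 79.87² − (x + 18.7)² − (y + 26.3)² with x = 11.887, y = 35.100, so z ≈ 40.911 ≈ 40.9 km.
Check against N (with the unrounded solution): distance 98.65 ≈ 98.66 km. ✓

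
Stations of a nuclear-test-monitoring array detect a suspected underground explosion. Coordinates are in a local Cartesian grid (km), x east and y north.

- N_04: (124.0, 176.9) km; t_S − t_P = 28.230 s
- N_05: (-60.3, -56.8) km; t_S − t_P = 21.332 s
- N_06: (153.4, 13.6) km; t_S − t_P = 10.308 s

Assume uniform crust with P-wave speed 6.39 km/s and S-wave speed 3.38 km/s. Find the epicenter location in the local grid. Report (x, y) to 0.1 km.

Distance from S−P lag: d = Δt · v_P v_S / (v_P − v_S) = Δt · (6.39·3.38)/(6.39−3.38) ≈ 7.1755·Δt.
So d_N_04 = 202.56, d_N_05 = 153.07, d_N_06 = 73.96 km.
Circle about each station: (x − 124.0)² + (y − 176.9)² = 202.56²; (x + 60.3)² + (y + 56.8)² = 153.07²; (x − 153.4)² + (y − 13.6)² = 73.96².
Subtracting pairs of circle equations eliminates x²+y² and gives linear equations (the radical axes):
-368.6 x − 467.4 y = -22207.15
58.8 x − 326.6 y = 12607.38
Solving the 2×2 system: x ≈ 88.9, y ≈ -22.6 km.
Check against N_04 (with the unrounded x, y): √((x − 124.0)²+(y − 176.9)²) = 202.56 ≈ 202.56 km. ✓

(88.9, -22.6)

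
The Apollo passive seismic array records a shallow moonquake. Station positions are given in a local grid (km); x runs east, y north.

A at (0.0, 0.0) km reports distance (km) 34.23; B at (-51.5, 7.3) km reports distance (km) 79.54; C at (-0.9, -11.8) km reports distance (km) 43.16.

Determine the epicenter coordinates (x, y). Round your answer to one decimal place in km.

(26.8, 21.3)

Circle about each station: x² + y² = 34.23²; (x + 51.5)² + (y − 7.3)² = 79.54²; (x + 0.9)² + (y + 11.8)² = 43.16².
Subtracting pairs of circle equations eliminates x²+y² and gives linear equations (the radical axes):
-103.0 x + 14.6 y = -2449.38
-1.8 x − 23.6 y = -551.04
Solving the 2×2 system: x ≈ 26.8, y ≈ 21.3 km.
Check against A (with the unrounded x, y): √(x²+y²) = 34.24 ≈ 34.23 km. ✓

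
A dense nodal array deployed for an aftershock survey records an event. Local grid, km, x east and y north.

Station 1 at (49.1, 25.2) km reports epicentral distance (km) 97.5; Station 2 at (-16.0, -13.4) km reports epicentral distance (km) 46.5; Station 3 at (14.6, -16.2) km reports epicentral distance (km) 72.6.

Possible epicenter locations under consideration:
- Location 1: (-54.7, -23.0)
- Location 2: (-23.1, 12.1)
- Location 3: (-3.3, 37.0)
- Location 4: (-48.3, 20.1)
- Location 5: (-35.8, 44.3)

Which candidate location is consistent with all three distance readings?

Location 4

For each candidate, compare |candidate − station| to the reported distance:
Location 1: residuals Station 1 16.9, Station 2 6.6, Station 3 3.0 → max 16.9 km
Location 2: residuals Station 1 24.1, Station 2 20.0, Station 3 25.5 → max 25.5 km
Location 3: residuals Station 1 43.8, Station 2 5.5, Station 3 16.5 → max 43.8 km
Location 4: residuals Station 1 0.0, Station 2 0.0, Station 3 0.0 → max 0.0 km
Location 5: residuals Station 1 10.5, Station 2 14.5, Station 3 6.1 → max 14.5 km
Only Location 4 has all residuals ≈ 0.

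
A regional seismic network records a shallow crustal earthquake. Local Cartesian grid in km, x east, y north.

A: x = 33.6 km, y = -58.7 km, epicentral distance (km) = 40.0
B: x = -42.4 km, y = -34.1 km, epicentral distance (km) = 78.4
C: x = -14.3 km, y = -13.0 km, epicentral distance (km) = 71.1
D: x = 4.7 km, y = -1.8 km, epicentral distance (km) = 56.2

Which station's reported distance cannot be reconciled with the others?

B

Solve using three stations at a time. Using A, C, D (subtract circle equations pairwise → linear system) gives (x, y) ≈ (55.7, -25.4).
Distances from that point to each station vs reported:
  A: calculated 40.0 vs reported 40.0 → residual 0.0 km
  B: calculated 98.5 vs reported 78.4 → residual 20.1 km
  C: calculated 71.1 vs reported 71.1 → residual 0.0 km
  D: calculated 56.2 vs reported 56.2 → residual 0.0 km
A, C, D are mutually consistent (residuals ≈ 0); B is off by 20.1 km.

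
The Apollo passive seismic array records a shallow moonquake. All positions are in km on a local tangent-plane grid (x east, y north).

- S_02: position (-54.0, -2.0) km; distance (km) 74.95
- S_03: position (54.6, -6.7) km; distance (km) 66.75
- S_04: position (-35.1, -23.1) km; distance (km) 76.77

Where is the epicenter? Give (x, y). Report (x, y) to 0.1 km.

Circle about each station: (x + 54.0)² + (y + 2.0)² = 74.95²; (x − 54.6)² + (y + 6.7)² = 66.75²; (x + 35.1)² + (y + 23.1)² = 76.77².
Subtracting pairs of circle equations eliminates x²+y² and gives linear equations (the radical axes):
217.2 x − 9.4 y = 1267.99
37.8 x − 42.2 y = -1430.51
Solving the 2×2 system: x ≈ 7.6, y ≈ 40.7 km.

7.6 km east, 40.7 km north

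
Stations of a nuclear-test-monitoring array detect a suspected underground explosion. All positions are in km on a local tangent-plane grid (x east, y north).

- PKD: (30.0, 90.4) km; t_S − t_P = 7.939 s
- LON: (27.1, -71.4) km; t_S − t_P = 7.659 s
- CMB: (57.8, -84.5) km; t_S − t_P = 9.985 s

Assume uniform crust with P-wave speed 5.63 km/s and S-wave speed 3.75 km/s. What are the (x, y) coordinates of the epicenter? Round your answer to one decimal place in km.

-5.0 km east, 8.4 km north

Distance from S−P lag: d = Δt · v_P v_S / (v_P − v_S) = Δt · (5.63·3.75)/(5.63−3.75) ≈ 11.2301·Δt.
So d_PKD = 89.16, d_LON = 86.01, d_CMB = 112.13 km.
Circle about each station: (x − 30.0)² + (y − 90.4)² = 89.16²; (x − 27.1)² + (y + 71.4)² = 86.01²; (x − 57.8)² + (y + 84.5)² = 112.13².
Subtracting pairs of circle equations eliminates x²+y² and gives linear equations (the radical axes):
-5.8 x − 323.6 y = -2688.00
55.6 x − 349.8 y = -3214.70
Solving the 2×2 system: x ≈ -5.0, y ≈ 8.4 km.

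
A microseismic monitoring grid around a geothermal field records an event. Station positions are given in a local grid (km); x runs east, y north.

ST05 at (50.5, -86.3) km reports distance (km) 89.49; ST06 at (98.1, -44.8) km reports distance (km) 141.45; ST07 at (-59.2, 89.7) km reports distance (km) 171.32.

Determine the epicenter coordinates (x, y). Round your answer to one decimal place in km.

Circle about each station: (x − 50.5)² + (y + 86.3)² = 89.49²; (x − 98.1)² + (y + 44.8)² = 141.45²; (x + 59.2)² + (y − 89.7)² = 171.32².
Subtracting pairs of circle equations eliminates x²+y² and gives linear equations (the radical axes):
95.2 x + 83.0 y = -10366.93
-219.4 x + 352.0 y = -19789.29
Solving the 2×2 system: x ≈ -38.8, y ≈ -80.4 km.

x ≈ -38.8 km, y ≈ -80.4 km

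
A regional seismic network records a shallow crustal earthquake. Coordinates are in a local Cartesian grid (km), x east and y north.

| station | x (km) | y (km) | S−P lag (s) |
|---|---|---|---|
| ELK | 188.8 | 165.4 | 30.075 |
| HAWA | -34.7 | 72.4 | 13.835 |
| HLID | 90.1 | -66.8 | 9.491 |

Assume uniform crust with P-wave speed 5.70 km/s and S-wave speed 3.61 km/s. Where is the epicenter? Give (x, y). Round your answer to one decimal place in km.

-3.1 km east, -60.1 km north

Distance from S−P lag: d = Δt · v_P v_S / (v_P − v_S) = Δt · (5.70·3.61)/(5.70−3.61) ≈ 9.8455·Δt.
So d_ELK = 296.10, d_HAWA = 136.21, d_HLID = 93.44 km.
Circle about each station: (x − 188.8)² + (y − 165.4)² = 296.10²; (x + 34.7)² + (y − 72.4)² = 136.21²; (x − 90.1)² + (y + 66.8)² = 93.44².
Subtracting pairs of circle equations eliminates x²+y² and gives linear equations (the radical axes):
-447.0 x − 186.0 y = 12565.30
-197.4 x − 464.4 y = 28521.83
Solving the 2×2 system: x ≈ -3.1, y ≈ -60.1 km.
Check against ELK (with the unrounded x, y): √((x − 188.8)²+(y − 165.4)²) = 296.10 ≈ 296.10 km. ✓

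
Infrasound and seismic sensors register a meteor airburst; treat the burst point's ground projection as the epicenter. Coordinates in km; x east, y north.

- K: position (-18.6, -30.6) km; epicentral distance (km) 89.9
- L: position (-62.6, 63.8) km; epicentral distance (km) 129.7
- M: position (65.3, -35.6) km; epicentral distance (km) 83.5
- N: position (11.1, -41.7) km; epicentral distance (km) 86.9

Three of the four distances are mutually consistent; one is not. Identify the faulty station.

L

Solve using three stations at a time. Using K, M, N (subtract circle equations pairwise → linear system) gives (x, y) ≈ (34.4, 42.2).
Distances from that point to each station vs reported:
  K: calculated 90.1 vs reported 89.9 → residual 0.2 km
  L: calculated 99.4 vs reported 129.7 → residual 30.3 km
  M: calculated 83.7 vs reported 83.5 → residual 0.2 km
  N: calculated 87.1 vs reported 86.9 → residual 0.2 km
K, M, N are mutually consistent (residuals ≈ 0); L is off by 30.3 km.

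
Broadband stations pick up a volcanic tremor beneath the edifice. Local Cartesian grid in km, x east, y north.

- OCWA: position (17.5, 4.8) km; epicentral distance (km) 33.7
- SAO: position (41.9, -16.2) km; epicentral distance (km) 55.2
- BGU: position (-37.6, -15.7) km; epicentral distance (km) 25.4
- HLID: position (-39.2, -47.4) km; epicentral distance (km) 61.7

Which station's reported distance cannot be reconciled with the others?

Solve using three stations at a time. Using OCWA, SAO, BGU (subtract circle equations pairwise → linear system) gives (x, y) ≈ (-12.9, -9.7).
Distances from that point to each station vs reported:
  OCWA: calculated 33.7 vs reported 33.7 → residual 0.0 km
  SAO: calculated 55.2 vs reported 55.2 → residual 0.0 km
  BGU: calculated 25.4 vs reported 25.4 → residual 0.0 km
  HLID: calculated 46.0 vs reported 61.7 → residual 15.7 km
OCWA, SAO, BGU are mutually consistent (residuals ≈ 0); HLID is off by 15.7 km.

HLID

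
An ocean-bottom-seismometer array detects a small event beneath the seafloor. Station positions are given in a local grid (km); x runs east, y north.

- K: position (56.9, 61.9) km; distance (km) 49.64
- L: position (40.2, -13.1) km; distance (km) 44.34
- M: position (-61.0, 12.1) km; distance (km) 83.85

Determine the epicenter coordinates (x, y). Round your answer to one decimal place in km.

Circle about each station: (x − 56.9)² + (y − 61.9)² = 49.64²; (x − 40.2)² + (y + 13.1)² = 44.34²; (x + 61.0)² + (y − 12.1)² = 83.85².
Subtracting the K equation from the L and M equations removes the quadratic terms:
-33.4 x − 150.0 y = -4783.48
-235.8 x − 99.6 y = -7768.50
Solving the 2×2 system: x ≈ 21.5, y ≈ 27.1 km.
Check against K (with the unrounded x, y): √((x − 56.9)²+(y − 61.9)²) = 49.64 ≈ 49.64 km. ✓

x ≈ 21.5 km, y ≈ 27.1 km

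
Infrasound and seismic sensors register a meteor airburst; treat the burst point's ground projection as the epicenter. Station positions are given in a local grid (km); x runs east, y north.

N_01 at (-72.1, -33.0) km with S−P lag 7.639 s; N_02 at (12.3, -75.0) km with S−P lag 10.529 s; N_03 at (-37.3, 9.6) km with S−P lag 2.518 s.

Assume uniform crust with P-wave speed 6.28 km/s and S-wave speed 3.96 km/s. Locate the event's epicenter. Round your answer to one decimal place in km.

Distance from S−P lag: d = Δt · v_P v_S / (v_P − v_S) = Δt · (6.28·3.96)/(6.28−3.96) ≈ 10.7193·Δt.
So d_N_01 = 81.88, d_N_02 = 112.86, d_N_03 = 26.99 km.
Circle about each station: (x + 72.1)² + (y + 33.0)² = 81.88²; (x − 12.3)² + (y + 75.0)² = 112.86²; (x + 37.3)² + (y − 9.6)² = 26.99².
Subtracting the N_01 equation from the N_02 and N_03 equations removes the quadratic terms:
168.8 x − 84.0 y = -6544.17
69.6 x + 85.2 y = 1171.91
Solving the 2×2 system: x ≈ -22.7, y ≈ 32.3 km.

(-22.7, 32.3)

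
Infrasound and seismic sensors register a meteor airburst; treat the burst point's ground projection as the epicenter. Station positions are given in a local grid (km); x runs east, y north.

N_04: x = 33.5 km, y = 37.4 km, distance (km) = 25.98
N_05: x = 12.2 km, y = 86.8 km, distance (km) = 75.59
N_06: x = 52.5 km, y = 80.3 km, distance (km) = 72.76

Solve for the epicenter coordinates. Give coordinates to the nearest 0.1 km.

26.1 km east, 12.5 km north

Circle about each station: (x − 33.5)² + (y − 37.4)² = 25.98²; (x − 12.2)² + (y − 86.8)² = 75.59²; (x − 52.5)² + (y − 80.3)² = 72.76².
Subtracting pairs of circle equations eliminates x²+y² and gives linear equations (the radical axes):
-42.6 x + 98.8 y = 123.18
38.0 x + 85.8 y = 2064.27
Solving the 2×2 system: x ≈ 26.1, y ≈ 12.5 km.
Check against N_04 (with the unrounded x, y): √((x − 33.5)²+(y − 37.4)²) = 25.98 ≈ 25.98 km. ✓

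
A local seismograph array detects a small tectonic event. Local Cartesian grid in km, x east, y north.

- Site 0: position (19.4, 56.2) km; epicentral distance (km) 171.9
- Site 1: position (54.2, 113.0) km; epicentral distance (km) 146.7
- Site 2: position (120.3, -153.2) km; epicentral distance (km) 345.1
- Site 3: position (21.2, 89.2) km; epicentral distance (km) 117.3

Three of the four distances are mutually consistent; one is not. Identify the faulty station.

Site 0

Solve using three stations at a time. Using Site 1, Site 2, Site 3 (subtract circle equations pairwise → linear system) gives (x, y) ≈ (-92.5, 118.5).
Distances from that point to each station vs reported:
  Site 0: calculated 128.1 vs reported 171.9 → residual 43.8 km
  Site 1: calculated 146.8 vs reported 146.7 → residual 0.1 km
  Site 2: calculated 345.1 vs reported 345.1 → residual 0.0 km
  Site 3: calculated 117.4 vs reported 117.3 → residual 0.1 km
Site 1, Site 2, Site 3 are mutually consistent (residuals ≈ 0); Site 0 is off by 43.8 km.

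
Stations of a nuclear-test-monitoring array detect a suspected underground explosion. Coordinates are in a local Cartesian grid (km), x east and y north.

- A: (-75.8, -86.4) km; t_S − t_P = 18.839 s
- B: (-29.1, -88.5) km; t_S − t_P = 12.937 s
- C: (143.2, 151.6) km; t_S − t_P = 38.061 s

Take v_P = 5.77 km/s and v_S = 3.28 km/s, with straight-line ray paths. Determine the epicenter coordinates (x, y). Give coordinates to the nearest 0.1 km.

61.8 km east, -126.0 km north

Distance from S−P lag: d = Δt · v_P v_S / (v_P − v_S) = Δt · (5.77·3.28)/(5.77−3.28) ≈ 7.6006·Δt.
So d_A = 143.19, d_B = 98.33, d_C = 289.29 km.
Circle about each station: (x + 75.8)² + (y + 86.4)² = 143.19²; (x + 29.1)² + (y + 88.5)² = 98.33²; (x − 143.2)² + (y − 151.6)² = 289.29².
Subtracting the A equation from the B and C equations removes the quadratic terms:
93.4 x − 4.2 y = 6303.05
438.0 x + 476.0 y = -32907.13
Solving the 2×2 system: x ≈ 61.8, y ≈ -126.0 km.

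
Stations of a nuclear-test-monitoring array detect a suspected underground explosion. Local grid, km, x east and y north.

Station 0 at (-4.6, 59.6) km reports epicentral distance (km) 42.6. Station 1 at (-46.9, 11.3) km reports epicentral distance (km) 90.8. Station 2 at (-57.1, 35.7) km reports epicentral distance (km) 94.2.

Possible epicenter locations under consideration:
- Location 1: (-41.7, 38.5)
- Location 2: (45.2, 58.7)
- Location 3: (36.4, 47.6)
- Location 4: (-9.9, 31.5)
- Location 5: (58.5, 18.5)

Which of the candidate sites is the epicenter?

Location 3

For each candidate, compare |candidate − station| to the reported distance:
Location 1: residuals Station 0 0.1, Station 1 63.1, Station 2 78.5 → max 78.5 km
Location 2: residuals Station 0 7.2, Station 1 12.8, Station 2 10.7 → max 12.8 km
Location 3: residuals Station 0 0.1, Station 1 0.1, Station 2 0.1 → max 0.1 km
Location 4: residuals Station 0 14.0, Station 1 48.6, Station 2 46.8 → max 48.6 km
Location 5: residuals Station 0 32.7, Station 1 14.8, Station 2 22.7 → max 32.7 km
Only Location 3 has all residuals ≈ 0.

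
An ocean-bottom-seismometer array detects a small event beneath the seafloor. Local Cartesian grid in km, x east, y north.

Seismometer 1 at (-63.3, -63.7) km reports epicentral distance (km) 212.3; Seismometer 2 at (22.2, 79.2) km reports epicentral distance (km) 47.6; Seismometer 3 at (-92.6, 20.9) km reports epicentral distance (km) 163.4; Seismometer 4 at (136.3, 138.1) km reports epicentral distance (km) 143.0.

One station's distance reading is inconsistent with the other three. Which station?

Seismometer 4

Solve using three stations at a time. Using Seismometer 1, Seismometer 2, Seismometer 3 (subtract circle equations pairwise → linear system) gives (x, y) ≈ (32.9, 125.6).
Distances from that point to each station vs reported:
  Seismometer 1: calculated 212.3 vs reported 212.3 → residual 0.0 km
  Seismometer 2: calculated 47.6 vs reported 47.6 → residual 0.0 km
  Seismometer 3: calculated 163.4 vs reported 163.4 → residual 0.0 km
  Seismometer 4: calculated 104.2 vs reported 143.0 → residual 38.8 km
Seismometer 1, Seismometer 2, Seismometer 3 are mutually consistent (residuals ≈ 0); Seismometer 4 is off by 38.8 km.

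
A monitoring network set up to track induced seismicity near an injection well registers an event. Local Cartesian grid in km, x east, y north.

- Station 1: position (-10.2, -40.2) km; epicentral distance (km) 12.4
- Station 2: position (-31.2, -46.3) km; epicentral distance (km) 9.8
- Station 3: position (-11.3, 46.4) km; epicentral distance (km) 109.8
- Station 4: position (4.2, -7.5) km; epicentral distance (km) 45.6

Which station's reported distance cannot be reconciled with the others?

Station 3

Solve using three stations at a time. Using Station 1, Station 2, Station 4 (subtract circle equations pairwise → linear system) gives (x, y) ≈ (-21.5, -45.1).
Distances from that point to each station vs reported:
  Station 1: calculated 12.4 vs reported 12.4 → residual 0.0 km
  Station 2: calculated 9.7 vs reported 9.8 → residual 0.1 km
  Station 3: calculated 92.1 vs reported 109.8 → residual 17.7 km
  Station 4: calculated 45.6 vs reported 45.6 → residual 0.0 km
Station 1, Station 2, Station 4 are mutually consistent (residuals ≈ 0); Station 3 is off by 17.7 km.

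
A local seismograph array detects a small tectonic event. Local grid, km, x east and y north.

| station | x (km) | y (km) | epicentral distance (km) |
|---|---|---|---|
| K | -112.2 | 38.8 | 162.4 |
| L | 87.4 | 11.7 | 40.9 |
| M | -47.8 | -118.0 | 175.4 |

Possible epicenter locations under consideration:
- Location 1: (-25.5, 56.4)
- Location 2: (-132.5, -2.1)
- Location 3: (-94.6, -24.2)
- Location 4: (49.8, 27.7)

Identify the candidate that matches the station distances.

For each candidate, compare |candidate − station| to the reported distance:
Location 1: residuals K 73.9, L 80.5, M 0.4 → max 80.5 km
Location 2: residuals K 116.7, L 179.4, M 31.8 → max 179.4 km
Location 3: residuals K 97.0, L 144.6, M 70.6 → max 144.6 km
Location 4: residuals K 0.0, L 0.0, M 0.0 → max 0.0 km
Only Location 4 has all residuals ≈ 0.

Location 4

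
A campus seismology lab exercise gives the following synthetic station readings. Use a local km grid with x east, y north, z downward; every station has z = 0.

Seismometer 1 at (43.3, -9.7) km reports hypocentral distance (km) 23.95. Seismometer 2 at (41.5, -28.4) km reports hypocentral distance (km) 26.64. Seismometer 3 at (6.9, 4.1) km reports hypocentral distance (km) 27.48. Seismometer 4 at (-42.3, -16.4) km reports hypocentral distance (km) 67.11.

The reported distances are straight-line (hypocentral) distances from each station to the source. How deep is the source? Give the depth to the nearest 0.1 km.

Each station gives a sphere (x−x_i)² + (y−y_i)² + z² = d_i² (stations at z=0).
Subtracting the Seismometer 1 sphere from Seismometer 2 and Seismometer 3: z² cancels, leaving linear equations in x and y:
-3.6 x − 37.4 y = 423.74
-72.8 x + 27.6 y = -2086.11
Solving: x ≈ 23.502, y ≈ -13.592 km (keep extra digits for the depth step; rounded: 23.5, -13.6).
Then from the Seismometer 1 sphere: z² = 23.95² − (x − 43.3)² − (y + 9.7)² with x = 23.502, y = -13.592, so z ≈ 12.903 ≈ 12.9 km.
Check against Seismometer 4 (with the unrounded solution): distance 67.11 ≈ 67.11 km. ✓

12.9 km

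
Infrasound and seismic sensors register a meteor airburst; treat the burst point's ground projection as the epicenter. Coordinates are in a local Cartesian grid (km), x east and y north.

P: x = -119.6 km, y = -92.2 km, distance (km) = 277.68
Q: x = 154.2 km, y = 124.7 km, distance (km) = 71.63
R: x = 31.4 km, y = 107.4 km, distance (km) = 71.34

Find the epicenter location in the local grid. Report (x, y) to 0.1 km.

Circle about each station: (x + 119.6)² + (y + 92.2)² = 277.68²; (x − 154.2)² + (y − 124.7)² = 71.63²; (x − 31.4)² + (y − 107.4)² = 71.34².
Subtracting pairs of circle equations eliminates x²+y² and gives linear equations (the radical axes):
547.6 x + 433.8 y = 88498.06
302.0 x + 399.2 y = 61732.51
Solving the 2×2 system: x ≈ 97.6, y ≈ 80.8 km.

x ≈ 97.6 km, y ≈ 80.8 km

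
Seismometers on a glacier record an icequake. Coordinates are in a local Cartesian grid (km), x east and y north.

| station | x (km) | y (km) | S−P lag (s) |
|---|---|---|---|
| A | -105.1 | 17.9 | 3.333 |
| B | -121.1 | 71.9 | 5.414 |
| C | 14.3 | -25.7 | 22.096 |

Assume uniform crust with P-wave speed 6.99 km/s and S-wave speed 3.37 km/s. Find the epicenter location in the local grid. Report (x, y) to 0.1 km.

Distance from S−P lag: d = Δt · v_P v_S / (v_P − v_S) = Δt · (6.99·3.37)/(6.99−3.37) ≈ 6.5073·Δt.
So d_A = 21.69, d_B = 35.23, d_C = 143.78 km.
Circle about each station: (x + 105.1)² + (y − 17.9)² = 21.69²; (x + 121.1)² + (y − 71.9)² = 35.23²; (x − 14.3)² + (y + 25.7)² = 143.78².
Subtracting pairs of circle equations eliminates x²+y² and gives linear equations (the radical axes):
-32.0 x + 108.0 y = 7697.70
238.8 x − 87.2 y = -30703.67
Solving the 2×2 system: x ≈ -115.0, y ≈ 37.2 km.
Check against A (with the unrounded x, y): √((x + 105.1)²+(y − 17.9)²) = 21.69 ≈ 21.69 km. ✓

(-115.0, 37.2)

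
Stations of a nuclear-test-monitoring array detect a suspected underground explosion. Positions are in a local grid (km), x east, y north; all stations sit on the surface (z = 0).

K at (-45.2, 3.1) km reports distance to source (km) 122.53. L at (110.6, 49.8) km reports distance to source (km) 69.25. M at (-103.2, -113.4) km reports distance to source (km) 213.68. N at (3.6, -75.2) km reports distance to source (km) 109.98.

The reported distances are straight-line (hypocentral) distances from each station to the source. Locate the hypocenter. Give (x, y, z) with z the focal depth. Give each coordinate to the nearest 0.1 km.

(72.4, 3.4, 34.4)

Each station gives a sphere (x−x_i)² + (y−y_i)² + z² = d_i² (stations at z=0).
Subtracting the K sphere from L and M: z² cancels, leaving linear equations in x and y:
311.6 x + 93.4 y = 22877.79
-116.0 x − 233.0 y = -9188.39
Solving: x ≈ 72.405, y ≈ 3.388 km (keep extra digits for the depth step; rounded: 72.4, 3.4).
Then from the K sphere: z² = 122.53² − (x + 45.2)² − (y − 3.1)² with x = 72.405, y = 3.388, so z ≈ 34.389 ≈ 34.4 km.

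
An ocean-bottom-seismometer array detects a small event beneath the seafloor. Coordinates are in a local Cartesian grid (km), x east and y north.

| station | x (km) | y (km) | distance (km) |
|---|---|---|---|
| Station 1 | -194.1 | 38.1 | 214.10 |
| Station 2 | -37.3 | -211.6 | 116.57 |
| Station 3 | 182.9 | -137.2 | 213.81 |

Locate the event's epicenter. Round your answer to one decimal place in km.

(-26.8, -95.5)

Circle about each station: (x + 194.1)² + (y − 38.1)² = 214.10²; (x + 37.3)² + (y + 211.6)² = 116.57²; (x − 182.9)² + (y + 137.2)² = 213.81².
Subtracting the Station 1 equation from the Station 2 and Station 3 equations removes the quadratic terms:
313.6 x − 499.4 y = 39289.68
754.0 x − 350.6 y = 13273.92
Solving the 2×2 system: x ≈ -26.8, y ≈ -95.5 km.
Check against Station 1 (with the unrounded x, y): √((x + 194.1)²+(y − 38.1)²) = 214.10 ≈ 214.10 km. ✓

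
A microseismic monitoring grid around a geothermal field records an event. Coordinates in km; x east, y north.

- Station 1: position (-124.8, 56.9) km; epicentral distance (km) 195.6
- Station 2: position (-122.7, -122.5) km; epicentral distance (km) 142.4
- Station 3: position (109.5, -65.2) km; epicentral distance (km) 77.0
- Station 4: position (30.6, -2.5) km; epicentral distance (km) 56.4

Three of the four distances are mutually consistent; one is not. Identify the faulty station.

Station 2

Solve using three stations at a time. Using Station 1, Station 3, Station 4 (subtract circle equations pairwise → linear system) gives (x, y) ≈ (33.0, -58.6).
Distances from that point to each station vs reported:
  Station 1: calculated 195.5 vs reported 195.6 → residual 0.1 km
  Station 2: calculated 168.3 vs reported 142.4 → residual 25.9 km
  Station 3: calculated 76.8 vs reported 77.0 → residual 0.2 km
  Station 4: calculated 56.1 vs reported 56.4 → residual 0.3 km
Station 1, Station 3, Station 4 are mutually consistent (residuals ≈ 0); Station 2 is off by 25.9 km.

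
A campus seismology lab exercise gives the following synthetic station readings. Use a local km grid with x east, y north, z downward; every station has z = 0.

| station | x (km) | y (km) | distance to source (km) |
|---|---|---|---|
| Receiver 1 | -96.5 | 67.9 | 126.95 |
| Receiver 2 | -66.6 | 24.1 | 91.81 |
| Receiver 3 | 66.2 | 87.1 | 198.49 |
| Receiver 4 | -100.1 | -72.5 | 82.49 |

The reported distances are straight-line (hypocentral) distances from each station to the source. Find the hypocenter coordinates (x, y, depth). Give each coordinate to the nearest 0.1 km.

x ≈ -73.3 km, y ≈ -36.1 km, depth ≈ 69.0 km

Each station gives a sphere (x−x_i)² + (y−y_i)² + z² = d_i² (stations at z=0).
Subtracting the Receiver 1 sphere from Receiver 2 and Receiver 3: z² cancels, leaving linear equations in x and y:
59.8 x − 87.6 y = -1219.06
325.4 x + 38.4 y = -25235.79
Solving: x ≈ -73.291, y ≈ -36.116 km (keep extra digits for the depth step; rounded: -73.3, -36.1).
Then from the Receiver 1 sphere: z² = 126.95² − (x + 96.5)² − (y − 67.9)² with x = -73.291, y = -36.116, so z ≈ 68.981 ≈ 69.0 km.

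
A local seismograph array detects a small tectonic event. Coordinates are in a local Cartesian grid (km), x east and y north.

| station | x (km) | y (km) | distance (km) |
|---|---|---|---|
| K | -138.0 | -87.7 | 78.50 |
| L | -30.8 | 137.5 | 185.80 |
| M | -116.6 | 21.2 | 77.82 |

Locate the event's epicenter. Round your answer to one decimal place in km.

x ≈ -73.2 km, y ≈ -43.4 km

Circle about each station: (x + 138.0)² + (y + 87.7)² = 78.50²; (x + 30.8)² + (y − 137.5)² = 185.80²; (x + 116.6)² + (y − 21.2)² = 77.82².
Subtracting pairs of circle equations eliminates x²+y² and gives linear equations (the radical axes):
214.4 x + 450.4 y = -35239.79
42.8 x + 217.8 y = -12583.99
Solving the 2×2 system: x ≈ -73.2, y ≈ -43.4 km.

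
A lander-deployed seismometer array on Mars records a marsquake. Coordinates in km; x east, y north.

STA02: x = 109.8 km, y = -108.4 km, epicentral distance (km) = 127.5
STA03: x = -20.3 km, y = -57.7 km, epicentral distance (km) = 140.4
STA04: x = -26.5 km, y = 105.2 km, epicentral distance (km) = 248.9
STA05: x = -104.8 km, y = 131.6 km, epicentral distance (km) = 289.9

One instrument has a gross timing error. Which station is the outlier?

Solve using three stations at a time. Using STA02, STA04, STA05 (subtract circle equations pairwise → linear system) gives (x, y) ≈ (-12.8, -143.3).
Distances from that point to each station vs reported:
  STA02: calculated 127.5 vs reported 127.5 → residual 0.0 km
  STA03: calculated 86.0 vs reported 140.4 → residual 54.4 km
  STA04: calculated 248.9 vs reported 248.9 → residual 0.0 km
  STA05: calculated 289.9 vs reported 289.9 → residual 0.0 km
STA02, STA04, STA05 are mutually consistent (residuals ≈ 0); STA03 is off by 54.4 km.

STA03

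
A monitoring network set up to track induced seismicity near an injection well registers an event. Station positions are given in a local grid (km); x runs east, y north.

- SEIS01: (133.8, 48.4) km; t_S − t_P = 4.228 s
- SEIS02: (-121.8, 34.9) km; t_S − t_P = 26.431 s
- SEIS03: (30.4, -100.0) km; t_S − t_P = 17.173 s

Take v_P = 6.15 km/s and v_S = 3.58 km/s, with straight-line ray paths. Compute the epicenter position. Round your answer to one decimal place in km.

104.5 km east, 27.1 km north

Distance from S−P lag: d = Δt · v_P v_S / (v_P − v_S) = Δt · (6.15·3.58)/(6.15−3.58) ≈ 8.5669·Δt.
So d_SEIS01 = 36.22, d_SEIS02 = 226.43, d_SEIS03 = 147.12 km.
Circle about each station: (x − 133.8)² + (y − 48.4)² = 36.22²; (x + 121.8)² + (y − 34.9)² = 226.43²; (x − 30.4)² + (y + 100.0)² = 147.12².
Subtracting the SEIS01 equation from the SEIS02 and SEIS03 equations removes the quadratic terms:
-511.2 x − 27.0 y = -54150.41
-206.8 x − 296.8 y = -29653.25
Solving the 2×2 system: x ≈ 104.5, y ≈ 27.1 km.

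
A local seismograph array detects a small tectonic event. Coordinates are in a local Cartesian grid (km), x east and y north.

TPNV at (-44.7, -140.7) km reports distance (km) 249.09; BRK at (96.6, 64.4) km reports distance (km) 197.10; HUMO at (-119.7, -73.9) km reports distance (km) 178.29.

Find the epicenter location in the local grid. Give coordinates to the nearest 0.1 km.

Circle about each station: (x + 44.7)² + (y + 140.7)² = 249.09²; (x − 96.6)² + (y − 64.4)² = 197.10²; (x + 119.7)² + (y + 73.9)² = 178.29².
Subtracting pairs of circle equations eliminates x²+y² and gives linear equations (the radical axes):
282.6 x + 410.2 y = 14881.76
-150.0 x + 133.6 y = 28253.22
Solving the 2×2 system: x ≈ -96.7, y ≈ 102.9 km.

-96.7 km east, 102.9 km north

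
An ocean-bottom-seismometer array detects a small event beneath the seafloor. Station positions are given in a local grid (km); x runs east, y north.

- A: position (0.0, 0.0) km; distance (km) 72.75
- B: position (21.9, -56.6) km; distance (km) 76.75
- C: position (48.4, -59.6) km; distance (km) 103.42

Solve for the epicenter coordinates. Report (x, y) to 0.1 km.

x ≈ -54.4 km, y ≈ -48.3 km

Circle about each station: x² + y² = 72.75²; (x − 21.9)² + (y + 56.6)² = 76.75²; (x − 48.4)² + (y + 59.6)² = 103.42².
Subtracting pairs of circle equations eliminates x²+y² and gives linear equations (the radical axes):
43.8 x − 113.2 y = 3085.17
96.8 x − 119.2 y = 491.59
Solving the 2×2 system: x ≈ -54.4, y ≈ -48.3 km.
Check against A (with the unrounded x, y): √(x²+y²) = 72.75 ≈ 72.75 km. ✓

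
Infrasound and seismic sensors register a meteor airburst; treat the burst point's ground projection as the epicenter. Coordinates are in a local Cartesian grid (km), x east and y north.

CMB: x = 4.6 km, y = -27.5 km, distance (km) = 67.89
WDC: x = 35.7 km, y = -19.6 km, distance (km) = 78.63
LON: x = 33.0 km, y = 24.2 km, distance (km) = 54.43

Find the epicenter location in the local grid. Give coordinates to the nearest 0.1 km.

Circle about each station: (x − 4.6)² + (y + 27.5)² = 67.89²; (x − 35.7)² + (y + 19.6)² = 78.63²; (x − 33.0)² + (y − 24.2)² = 54.43².
Subtracting pairs of circle equations eliminates x²+y² and gives linear equations (the radical axes):
62.2 x + 15.8 y = -692.38
56.8 x + 103.4 y = 2543.66
Solving the 2×2 system: x ≈ -20.2, y ≈ 35.7 km.
Check against CMB (with the unrounded x, y): √((x − 4.6)²+(y + 27.5)²) = 67.89 ≈ 67.89 km. ✓

(-20.2, 35.7)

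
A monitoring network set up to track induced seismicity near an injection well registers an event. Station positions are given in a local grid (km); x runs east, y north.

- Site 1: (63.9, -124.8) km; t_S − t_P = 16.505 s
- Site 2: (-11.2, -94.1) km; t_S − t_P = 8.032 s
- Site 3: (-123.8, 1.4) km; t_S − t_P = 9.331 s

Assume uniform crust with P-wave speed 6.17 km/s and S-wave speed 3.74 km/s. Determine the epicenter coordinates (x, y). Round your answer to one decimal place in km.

Distance from S−P lag: d = Δt · v_P v_S / (v_P − v_S) = Δt · (6.17·3.74)/(6.17−3.74) ≈ 9.4962·Δt.
So d_Site 1 = 156.74, d_Site 2 = 76.27, d_Site 3 = 88.61 km.
Circle about each station: (x − 63.9)² + (y + 124.8)² = 156.74²; (x + 11.2)² + (y + 94.1)² = 76.27²; (x + 123.8)² + (y − 1.4)² = 88.61².
Subtracting the Site 1 equation from the Site 2 and Site 3 equations removes the quadratic terms:
-150.2 x + 61.4 y = 8072.31
-375.4 x + 252.4 y = 12385.85
Solving the 2×2 system: x ≈ -85.9, y ≈ -78.7 km.
Check against Site 1 (with the unrounded x, y): √((x − 63.9)²+(y + 124.8)²) = 156.75 ≈ 156.74 km. ✓

-85.9 km east, -78.7 km north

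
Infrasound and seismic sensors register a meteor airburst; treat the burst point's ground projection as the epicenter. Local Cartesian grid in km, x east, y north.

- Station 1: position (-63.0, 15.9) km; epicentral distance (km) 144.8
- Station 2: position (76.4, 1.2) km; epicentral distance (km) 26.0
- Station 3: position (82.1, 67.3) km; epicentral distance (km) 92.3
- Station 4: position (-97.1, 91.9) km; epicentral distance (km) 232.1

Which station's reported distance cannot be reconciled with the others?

Solve using three stations at a time. Using Station 1, Station 2, Station 3 (subtract circle equations pairwise → linear system) gives (x, y) ≈ (76.0, -24.8).
Distances from that point to each station vs reported:
  Station 1: calculated 144.8 vs reported 144.8 → residual 0.0 km
  Station 2: calculated 26.0 vs reported 26.0 → residual 0.0 km
  Station 3: calculated 92.3 vs reported 92.3 → residual 0.0 km
  Station 4: calculated 208.7 vs reported 232.1 → residual 23.4 km
Station 1, Station 2, Station 3 are mutually consistent (residuals ≈ 0); Station 4 is off by 23.4 km.

Station 4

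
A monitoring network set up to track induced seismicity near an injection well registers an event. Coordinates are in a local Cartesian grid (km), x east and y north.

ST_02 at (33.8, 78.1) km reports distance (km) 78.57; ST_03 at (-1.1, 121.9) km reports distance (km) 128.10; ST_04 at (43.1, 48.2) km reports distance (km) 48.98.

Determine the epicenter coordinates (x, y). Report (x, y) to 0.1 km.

37.0 km east, -0.4 km north

Circle about each station: (x − 33.8)² + (y − 78.1)² = 78.57²; (x + 1.1)² + (y − 121.9)² = 128.10²; (x − 43.1)² + (y − 48.2)² = 48.98².
Subtracting the ST_02 equation from the ST_03 and ST_04 equations removes the quadratic terms:
-69.8 x + 87.6 y = -2617.60
18.6 x − 59.8 y = 713.00
Solving the 2×2 system: x ≈ 37.0, y ≈ -0.4 km.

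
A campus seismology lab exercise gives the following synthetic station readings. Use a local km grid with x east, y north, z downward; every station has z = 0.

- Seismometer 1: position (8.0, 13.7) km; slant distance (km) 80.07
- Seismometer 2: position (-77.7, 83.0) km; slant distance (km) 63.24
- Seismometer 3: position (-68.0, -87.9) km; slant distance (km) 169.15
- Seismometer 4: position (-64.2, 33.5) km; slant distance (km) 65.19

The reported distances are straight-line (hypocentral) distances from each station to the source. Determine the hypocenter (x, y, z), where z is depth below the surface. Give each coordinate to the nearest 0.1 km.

(-29.8, 72.0, 39.8)

Each station gives a sphere (x−x_i)² + (y−y_i)² + z² = d_i² (stations at z=0).
Subtracting the Seismometer 1 sphere from Seismometer 2 and Seismometer 3: z² cancels, leaving linear equations in x and y:
-171.4 x + 138.6 y = 15086.51
-152.0 x − 203.2 y = -10101.80
Solving: x ≈ -29.796, y ≈ 72.002 km (keep extra digits for the depth step; rounded: -29.8, 72.0).
Then from the Seismometer 1 sphere: z² = 80.07² − (x − 8.0)² − (y − 13.7)² with x = -29.796, y = 72.002, so z ≈ 39.794 ≈ 39.8 km.
Check against Seismometer 4 (with the unrounded solution): distance 65.19 ≈ 65.19 km. ✓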